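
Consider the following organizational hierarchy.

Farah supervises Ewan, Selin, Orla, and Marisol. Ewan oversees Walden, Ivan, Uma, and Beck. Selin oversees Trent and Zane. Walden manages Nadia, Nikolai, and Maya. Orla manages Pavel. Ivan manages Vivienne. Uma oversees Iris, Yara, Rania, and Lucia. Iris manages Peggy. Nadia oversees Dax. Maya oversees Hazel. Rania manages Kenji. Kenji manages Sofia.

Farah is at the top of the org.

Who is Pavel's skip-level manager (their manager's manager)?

Pavel reports to Orla, and Orla reports to Farah. So Pavel's skip-level manager is Farah.

Farah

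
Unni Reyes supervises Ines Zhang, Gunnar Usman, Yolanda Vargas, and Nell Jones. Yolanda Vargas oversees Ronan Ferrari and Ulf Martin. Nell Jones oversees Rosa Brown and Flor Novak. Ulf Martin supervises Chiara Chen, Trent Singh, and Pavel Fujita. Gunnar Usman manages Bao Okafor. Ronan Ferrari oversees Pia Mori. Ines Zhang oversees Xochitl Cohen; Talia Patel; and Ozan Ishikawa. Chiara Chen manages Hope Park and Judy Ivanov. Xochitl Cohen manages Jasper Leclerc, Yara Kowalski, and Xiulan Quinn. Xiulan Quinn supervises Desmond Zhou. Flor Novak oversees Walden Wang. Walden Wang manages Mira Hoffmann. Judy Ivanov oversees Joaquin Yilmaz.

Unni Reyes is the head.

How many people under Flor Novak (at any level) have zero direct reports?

1

The only person in Flor Novak's organization with no one reporting to them is Mira Hoffmann. That is 1.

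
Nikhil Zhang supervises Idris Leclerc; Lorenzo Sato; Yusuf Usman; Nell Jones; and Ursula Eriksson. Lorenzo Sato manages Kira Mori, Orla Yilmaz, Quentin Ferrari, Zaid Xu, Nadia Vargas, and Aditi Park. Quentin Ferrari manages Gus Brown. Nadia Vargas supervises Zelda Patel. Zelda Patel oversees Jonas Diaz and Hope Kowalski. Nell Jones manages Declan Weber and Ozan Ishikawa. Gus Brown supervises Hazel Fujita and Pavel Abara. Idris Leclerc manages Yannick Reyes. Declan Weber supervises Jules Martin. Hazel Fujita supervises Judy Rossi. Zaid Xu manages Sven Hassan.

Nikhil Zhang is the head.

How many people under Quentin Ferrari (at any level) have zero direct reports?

2

The people in Quentin Ferrari's organization with no one reporting to them are Pavel Abara, Judy Rossi. That is 2.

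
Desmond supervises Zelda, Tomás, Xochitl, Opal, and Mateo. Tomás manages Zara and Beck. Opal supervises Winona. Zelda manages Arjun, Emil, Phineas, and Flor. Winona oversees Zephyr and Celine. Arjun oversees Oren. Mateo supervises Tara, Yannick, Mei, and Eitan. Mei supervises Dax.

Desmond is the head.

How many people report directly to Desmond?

Desmond directly manages Tomás, Opal, Zelda, Xochitl, Mateo. That is 5 direct reports.

5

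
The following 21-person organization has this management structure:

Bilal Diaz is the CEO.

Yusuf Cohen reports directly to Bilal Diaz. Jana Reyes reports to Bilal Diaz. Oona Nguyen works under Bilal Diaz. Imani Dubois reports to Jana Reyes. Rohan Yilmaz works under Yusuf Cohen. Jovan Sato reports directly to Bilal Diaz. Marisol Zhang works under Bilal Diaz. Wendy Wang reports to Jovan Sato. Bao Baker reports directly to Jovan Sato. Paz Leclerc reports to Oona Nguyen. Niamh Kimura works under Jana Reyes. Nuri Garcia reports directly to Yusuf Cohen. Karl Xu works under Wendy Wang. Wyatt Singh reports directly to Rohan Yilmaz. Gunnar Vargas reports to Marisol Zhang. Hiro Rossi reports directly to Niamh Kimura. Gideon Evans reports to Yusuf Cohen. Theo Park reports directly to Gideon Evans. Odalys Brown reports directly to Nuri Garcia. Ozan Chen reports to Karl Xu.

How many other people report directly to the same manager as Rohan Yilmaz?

2

Rohan Yilmaz reports to Yusuf Cohen. Yusuf Cohen's other direct reports are Nuri Garcia, Gideon Evans — 2 peers.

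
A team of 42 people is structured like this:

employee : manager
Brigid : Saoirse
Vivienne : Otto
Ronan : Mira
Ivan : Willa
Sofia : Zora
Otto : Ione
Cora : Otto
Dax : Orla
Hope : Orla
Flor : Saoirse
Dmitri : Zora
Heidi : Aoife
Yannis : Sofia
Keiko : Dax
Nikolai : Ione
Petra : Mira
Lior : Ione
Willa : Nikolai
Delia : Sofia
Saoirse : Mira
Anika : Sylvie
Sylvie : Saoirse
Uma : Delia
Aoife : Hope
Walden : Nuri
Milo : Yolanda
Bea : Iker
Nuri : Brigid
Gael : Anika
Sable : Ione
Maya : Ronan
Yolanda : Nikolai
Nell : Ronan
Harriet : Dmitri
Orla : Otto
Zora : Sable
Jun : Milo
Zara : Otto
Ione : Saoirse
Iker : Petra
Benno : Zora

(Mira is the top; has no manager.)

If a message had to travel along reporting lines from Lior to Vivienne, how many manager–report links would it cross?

3

Lior is 1 level below Ione, and Vivienne is 2 levels below Ione (their lowest common manager). The shortest path runs up from Lior to Ione and back down to Vivienne: 1 + 2 = 3 links.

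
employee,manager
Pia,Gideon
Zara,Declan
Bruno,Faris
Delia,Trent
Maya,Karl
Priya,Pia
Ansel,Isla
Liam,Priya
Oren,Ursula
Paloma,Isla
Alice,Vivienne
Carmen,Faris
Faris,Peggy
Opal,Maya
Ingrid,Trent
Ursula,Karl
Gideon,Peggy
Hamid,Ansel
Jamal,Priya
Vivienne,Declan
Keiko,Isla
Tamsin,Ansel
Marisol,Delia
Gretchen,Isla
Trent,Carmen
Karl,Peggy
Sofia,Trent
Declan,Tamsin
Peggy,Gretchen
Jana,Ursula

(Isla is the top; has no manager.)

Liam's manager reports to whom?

Liam reports to Priya, and Priya reports to Pia. So Liam's skip-level manager is Pia.

Pia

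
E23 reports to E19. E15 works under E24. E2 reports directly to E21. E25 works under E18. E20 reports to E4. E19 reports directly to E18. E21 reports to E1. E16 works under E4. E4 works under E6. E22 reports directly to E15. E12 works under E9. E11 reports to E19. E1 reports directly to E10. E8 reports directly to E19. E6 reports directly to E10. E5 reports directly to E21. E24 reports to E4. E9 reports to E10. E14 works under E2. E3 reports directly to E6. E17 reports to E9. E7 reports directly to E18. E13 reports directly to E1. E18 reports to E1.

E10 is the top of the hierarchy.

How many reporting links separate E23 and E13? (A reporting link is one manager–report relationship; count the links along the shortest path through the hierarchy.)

E23 is 3 levels below E1, and E13 is 1 level below E1 (their lowest common manager). The shortest path runs up from E23 to E1 and back down to E13: 3 + 1 = 4 links.

4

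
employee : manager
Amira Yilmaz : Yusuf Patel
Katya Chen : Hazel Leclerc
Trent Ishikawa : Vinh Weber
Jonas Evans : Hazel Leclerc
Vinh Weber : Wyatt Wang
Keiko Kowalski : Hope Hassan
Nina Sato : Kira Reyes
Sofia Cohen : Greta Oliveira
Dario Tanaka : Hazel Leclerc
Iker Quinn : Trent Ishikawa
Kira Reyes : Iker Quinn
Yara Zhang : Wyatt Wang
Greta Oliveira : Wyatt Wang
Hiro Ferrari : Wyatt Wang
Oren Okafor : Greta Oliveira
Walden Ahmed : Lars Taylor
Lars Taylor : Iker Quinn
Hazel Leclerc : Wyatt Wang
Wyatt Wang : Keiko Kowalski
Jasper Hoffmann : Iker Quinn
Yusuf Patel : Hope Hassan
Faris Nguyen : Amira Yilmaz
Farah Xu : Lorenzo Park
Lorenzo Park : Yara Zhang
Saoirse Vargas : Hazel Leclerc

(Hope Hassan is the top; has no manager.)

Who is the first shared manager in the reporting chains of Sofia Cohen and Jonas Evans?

Sofia Cohen's chain of managers is Greta Oliveira, Wyatt Wang, Keiko Kowalski, Hope Hassan. Jonas Evans's chain of managers is Hazel Leclerc, Wyatt Wang, Keiko Kowalski, Hope Hassan. The first manager that appears in both chains is Wyatt Wang.

Wyatt Wang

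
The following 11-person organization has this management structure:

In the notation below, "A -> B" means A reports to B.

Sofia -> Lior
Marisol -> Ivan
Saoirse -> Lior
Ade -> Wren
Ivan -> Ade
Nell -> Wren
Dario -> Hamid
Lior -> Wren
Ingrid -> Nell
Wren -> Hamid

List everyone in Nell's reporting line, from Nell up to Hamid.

Nell reports to Wren. Wren reports to Hamid. Hamid is at the top.

Nell -> Wren -> Hamid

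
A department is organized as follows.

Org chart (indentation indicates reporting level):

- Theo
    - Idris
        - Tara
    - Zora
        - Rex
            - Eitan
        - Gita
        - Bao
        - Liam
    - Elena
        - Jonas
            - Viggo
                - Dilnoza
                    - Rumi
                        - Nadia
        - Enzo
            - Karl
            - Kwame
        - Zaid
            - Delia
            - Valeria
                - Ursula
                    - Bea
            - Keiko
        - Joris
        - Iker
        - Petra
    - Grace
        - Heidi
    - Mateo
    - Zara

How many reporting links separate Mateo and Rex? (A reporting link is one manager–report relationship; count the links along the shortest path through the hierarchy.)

Mateo is 1 level below Theo, and Rex is 2 levels below Theo (their lowest common manager). The shortest path runs up from Mateo to Theo and back down to Rex: 1 + 2 = 3 links.

3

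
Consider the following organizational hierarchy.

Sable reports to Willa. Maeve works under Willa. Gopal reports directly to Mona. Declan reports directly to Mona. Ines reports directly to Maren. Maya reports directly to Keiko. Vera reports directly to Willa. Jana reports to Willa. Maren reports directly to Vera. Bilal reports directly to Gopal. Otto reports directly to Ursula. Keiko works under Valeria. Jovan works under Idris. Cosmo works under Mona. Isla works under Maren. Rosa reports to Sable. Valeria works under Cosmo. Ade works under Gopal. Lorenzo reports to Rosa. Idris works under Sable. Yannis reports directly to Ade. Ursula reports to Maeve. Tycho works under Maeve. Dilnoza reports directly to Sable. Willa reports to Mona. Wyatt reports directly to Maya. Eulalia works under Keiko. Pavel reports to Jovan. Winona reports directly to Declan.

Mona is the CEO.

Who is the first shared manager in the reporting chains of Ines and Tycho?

Willa

Ines's chain of managers is Maren, Vera, Willa, Mona. Tycho's chain of managers is Maeve, Willa, Mona. The first manager that appears in both chains is Willa.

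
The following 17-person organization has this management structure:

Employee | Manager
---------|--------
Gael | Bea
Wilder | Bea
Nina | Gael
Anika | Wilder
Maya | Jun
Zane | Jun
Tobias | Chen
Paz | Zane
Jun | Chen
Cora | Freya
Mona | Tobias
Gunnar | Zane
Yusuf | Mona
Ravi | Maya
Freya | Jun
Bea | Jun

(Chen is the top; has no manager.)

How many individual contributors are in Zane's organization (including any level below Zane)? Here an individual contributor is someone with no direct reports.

The people in Zane's organization with no one reporting to them are Paz, Gunnar. That is 2.

2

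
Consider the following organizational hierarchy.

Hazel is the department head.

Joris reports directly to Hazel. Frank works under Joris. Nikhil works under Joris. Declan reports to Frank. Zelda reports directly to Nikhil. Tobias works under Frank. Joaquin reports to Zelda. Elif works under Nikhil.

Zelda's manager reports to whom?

Joris

Zelda reports to Nikhil, and Nikhil reports to Joris. So Zelda's skip-level manager is Joris.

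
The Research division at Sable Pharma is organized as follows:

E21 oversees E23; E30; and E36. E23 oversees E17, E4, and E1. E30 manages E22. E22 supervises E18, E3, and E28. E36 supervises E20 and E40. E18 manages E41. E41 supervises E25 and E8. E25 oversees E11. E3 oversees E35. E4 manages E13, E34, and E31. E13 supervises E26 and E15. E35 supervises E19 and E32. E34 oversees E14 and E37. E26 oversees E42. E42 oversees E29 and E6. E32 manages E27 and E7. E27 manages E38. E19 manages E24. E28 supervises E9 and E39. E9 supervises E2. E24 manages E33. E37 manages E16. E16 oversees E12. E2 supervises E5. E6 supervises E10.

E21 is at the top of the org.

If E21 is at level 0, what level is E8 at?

5

Chain from E8 up to E21: E8 → E41 → E18 → E22 → E30 → E21. That is 5 steps up, so E8 is 5 levels below E21.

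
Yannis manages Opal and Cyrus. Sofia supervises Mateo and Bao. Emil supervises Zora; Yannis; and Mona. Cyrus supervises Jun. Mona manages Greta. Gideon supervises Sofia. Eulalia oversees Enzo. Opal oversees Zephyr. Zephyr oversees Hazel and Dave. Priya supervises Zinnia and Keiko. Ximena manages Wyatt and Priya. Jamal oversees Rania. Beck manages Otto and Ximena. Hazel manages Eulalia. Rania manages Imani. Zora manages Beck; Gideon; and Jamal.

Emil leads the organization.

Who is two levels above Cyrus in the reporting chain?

Emil

Cyrus reports to Yannis, and Yannis reports to Emil. So Cyrus's skip-level manager is Emil.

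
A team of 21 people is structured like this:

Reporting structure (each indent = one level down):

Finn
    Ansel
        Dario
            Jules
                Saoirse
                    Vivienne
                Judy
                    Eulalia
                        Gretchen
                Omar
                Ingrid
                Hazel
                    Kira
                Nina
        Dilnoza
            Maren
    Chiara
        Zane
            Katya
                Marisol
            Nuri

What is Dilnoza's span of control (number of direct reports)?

Dilnoza directly manages Maren. That is 1 direct report.

1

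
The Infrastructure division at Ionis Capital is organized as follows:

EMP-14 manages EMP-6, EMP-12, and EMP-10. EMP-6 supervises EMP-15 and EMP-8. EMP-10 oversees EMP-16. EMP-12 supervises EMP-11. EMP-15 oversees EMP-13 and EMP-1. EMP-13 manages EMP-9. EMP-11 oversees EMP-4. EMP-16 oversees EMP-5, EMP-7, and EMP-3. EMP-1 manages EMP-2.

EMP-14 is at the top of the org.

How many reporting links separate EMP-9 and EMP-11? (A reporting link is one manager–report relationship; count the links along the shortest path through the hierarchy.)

6

EMP-9 is 4 levels below EMP-14, and EMP-11 is 2 levels below EMP-14 (their lowest common manager). The shortest path runs up from EMP-9 to EMP-14 and back down to EMP-11: 4 + 2 = 6 links.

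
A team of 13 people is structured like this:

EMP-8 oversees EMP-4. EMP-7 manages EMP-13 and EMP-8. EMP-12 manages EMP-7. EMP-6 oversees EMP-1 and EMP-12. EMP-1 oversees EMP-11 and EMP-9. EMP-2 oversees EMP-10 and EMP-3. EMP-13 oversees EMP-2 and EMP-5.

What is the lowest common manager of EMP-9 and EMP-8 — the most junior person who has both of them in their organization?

EMP-6

EMP-9's chain of managers is EMP-1, EMP-6. EMP-8's chain of managers is EMP-7, EMP-12, EMP-6. The first manager that appears in both chains is EMP-6.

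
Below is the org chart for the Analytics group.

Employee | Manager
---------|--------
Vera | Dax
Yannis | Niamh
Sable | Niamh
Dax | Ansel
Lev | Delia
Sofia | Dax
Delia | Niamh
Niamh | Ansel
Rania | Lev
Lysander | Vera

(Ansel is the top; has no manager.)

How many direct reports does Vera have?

1

Vera directly manages Lysander. That is 1 direct report.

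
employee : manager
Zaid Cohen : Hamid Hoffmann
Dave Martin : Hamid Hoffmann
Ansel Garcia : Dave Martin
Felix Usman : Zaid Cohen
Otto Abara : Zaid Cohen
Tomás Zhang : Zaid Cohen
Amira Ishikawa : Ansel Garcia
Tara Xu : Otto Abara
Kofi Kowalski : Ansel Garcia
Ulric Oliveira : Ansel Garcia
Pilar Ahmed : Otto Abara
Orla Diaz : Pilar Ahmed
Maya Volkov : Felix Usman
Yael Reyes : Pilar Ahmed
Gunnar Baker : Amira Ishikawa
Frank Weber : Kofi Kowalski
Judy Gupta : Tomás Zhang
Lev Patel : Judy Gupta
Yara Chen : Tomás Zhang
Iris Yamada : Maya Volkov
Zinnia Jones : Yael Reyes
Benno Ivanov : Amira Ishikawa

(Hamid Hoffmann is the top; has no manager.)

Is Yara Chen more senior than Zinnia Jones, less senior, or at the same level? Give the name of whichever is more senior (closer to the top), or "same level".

Yara Chen is 3 levels below Hamid Hoffmann; Zinnia Jones is 5. Yara Chen is higher.

Yara Chen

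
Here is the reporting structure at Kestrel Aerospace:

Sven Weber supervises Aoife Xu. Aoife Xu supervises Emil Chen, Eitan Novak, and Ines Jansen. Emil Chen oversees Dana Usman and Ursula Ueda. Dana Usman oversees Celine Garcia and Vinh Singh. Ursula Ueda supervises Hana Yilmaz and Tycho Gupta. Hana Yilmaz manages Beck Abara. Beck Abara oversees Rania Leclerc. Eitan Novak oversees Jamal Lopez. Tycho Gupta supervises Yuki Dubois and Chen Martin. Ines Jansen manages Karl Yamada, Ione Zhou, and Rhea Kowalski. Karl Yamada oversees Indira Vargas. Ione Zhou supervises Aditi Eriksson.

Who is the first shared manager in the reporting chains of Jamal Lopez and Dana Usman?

Jamal Lopez's chain of managers is Eitan Novak, Aoife Xu, Sven Weber. Dana Usman's chain of managers is Emil Chen, Aoife Xu, Sven Weber. The first manager that appears in both chains is Aoife Xu.

Aoife Xu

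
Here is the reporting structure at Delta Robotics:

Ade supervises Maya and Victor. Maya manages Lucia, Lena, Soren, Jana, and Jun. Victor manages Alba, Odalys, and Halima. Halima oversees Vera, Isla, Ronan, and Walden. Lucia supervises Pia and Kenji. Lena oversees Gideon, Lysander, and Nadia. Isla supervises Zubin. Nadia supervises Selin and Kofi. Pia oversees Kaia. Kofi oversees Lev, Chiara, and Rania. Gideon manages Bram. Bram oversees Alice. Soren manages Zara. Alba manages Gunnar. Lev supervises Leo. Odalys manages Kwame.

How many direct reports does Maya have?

5

Maya directly manages Lucia, Lena, Soren, Jana, Jun. That is 5 direct reports.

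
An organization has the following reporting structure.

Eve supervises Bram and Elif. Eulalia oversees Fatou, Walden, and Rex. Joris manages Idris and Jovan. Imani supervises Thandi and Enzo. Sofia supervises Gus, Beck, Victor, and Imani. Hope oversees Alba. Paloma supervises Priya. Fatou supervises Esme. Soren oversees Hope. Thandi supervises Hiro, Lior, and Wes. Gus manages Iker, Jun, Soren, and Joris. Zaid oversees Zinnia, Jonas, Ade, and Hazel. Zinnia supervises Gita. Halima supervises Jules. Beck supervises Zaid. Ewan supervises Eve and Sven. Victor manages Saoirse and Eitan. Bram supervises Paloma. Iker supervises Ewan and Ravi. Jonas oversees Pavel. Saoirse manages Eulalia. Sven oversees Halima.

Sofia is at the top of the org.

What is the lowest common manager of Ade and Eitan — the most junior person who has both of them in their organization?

Ade's chain of managers is Zaid, Beck, Sofia. Eitan's chain of managers is Victor, Sofia. The first manager that appears in both chains is Sofia.

Sofia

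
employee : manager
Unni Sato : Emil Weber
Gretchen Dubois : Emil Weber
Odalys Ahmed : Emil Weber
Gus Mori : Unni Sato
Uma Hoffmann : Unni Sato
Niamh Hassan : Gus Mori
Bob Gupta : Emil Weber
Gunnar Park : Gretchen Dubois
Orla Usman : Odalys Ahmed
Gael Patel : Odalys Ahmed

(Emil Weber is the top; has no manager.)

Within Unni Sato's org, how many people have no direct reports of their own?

The people in Unni Sato's organization with no one reporting to them are Uma Hoffmann, Niamh Hassan. That is 2.

2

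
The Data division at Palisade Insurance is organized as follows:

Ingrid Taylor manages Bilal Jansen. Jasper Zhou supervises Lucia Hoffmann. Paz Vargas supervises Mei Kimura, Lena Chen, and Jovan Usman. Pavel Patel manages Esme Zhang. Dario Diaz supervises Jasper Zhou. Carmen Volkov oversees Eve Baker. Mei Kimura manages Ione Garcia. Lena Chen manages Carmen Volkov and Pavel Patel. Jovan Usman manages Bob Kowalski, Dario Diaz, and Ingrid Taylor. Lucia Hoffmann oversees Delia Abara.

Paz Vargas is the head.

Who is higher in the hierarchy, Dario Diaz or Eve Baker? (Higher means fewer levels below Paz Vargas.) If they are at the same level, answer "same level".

Dario Diaz

Dario Diaz is 2 levels below Paz Vargas; Eve Baker is 3. Dario Diaz is higher.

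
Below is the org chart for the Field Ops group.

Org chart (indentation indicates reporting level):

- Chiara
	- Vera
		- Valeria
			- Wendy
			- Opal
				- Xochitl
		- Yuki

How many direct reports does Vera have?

2

Vera directly manages Valeria, Yuki. That is 2 direct reports.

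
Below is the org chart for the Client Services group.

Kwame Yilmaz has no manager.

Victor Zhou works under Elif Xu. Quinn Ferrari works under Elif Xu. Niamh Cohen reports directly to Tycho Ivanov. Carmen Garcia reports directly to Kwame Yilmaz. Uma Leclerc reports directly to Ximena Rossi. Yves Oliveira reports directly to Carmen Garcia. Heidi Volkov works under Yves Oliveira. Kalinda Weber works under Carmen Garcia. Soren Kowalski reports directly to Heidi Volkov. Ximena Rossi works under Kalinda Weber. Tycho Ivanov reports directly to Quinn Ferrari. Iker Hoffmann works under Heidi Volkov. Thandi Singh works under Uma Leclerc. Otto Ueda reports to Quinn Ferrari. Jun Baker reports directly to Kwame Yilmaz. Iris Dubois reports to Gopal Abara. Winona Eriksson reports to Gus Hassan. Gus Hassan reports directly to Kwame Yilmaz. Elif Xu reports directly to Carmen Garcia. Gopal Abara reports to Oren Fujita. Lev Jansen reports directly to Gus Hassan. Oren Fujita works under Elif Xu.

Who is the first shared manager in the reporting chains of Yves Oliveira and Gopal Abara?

Yves Oliveira's chain of managers is Carmen Garcia, Kwame Yilmaz. Gopal Abara's chain of managers is Oren Fujita, Elif Xu, Carmen Garcia, Kwame Yilmaz. The first manager that appears in both chains is Carmen Garcia.

Carmen Garcia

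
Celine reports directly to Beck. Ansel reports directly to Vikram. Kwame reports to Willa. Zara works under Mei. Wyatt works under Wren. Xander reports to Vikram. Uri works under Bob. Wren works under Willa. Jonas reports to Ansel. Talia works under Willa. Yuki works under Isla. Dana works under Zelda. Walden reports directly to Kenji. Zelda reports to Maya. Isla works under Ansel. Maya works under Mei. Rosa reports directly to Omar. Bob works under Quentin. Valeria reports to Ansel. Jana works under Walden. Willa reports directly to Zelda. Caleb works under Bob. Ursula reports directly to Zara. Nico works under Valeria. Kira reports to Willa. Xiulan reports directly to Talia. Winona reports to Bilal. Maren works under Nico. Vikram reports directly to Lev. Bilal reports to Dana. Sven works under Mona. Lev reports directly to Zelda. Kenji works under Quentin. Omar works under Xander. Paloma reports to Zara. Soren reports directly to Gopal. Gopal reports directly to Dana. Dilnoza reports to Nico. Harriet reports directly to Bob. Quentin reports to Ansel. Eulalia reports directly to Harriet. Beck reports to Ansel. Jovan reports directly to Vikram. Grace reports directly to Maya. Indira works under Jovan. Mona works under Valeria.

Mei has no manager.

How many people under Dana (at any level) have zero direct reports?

The people in Dana's organization with no one reporting to them are Winona, Soren. That is 2.

2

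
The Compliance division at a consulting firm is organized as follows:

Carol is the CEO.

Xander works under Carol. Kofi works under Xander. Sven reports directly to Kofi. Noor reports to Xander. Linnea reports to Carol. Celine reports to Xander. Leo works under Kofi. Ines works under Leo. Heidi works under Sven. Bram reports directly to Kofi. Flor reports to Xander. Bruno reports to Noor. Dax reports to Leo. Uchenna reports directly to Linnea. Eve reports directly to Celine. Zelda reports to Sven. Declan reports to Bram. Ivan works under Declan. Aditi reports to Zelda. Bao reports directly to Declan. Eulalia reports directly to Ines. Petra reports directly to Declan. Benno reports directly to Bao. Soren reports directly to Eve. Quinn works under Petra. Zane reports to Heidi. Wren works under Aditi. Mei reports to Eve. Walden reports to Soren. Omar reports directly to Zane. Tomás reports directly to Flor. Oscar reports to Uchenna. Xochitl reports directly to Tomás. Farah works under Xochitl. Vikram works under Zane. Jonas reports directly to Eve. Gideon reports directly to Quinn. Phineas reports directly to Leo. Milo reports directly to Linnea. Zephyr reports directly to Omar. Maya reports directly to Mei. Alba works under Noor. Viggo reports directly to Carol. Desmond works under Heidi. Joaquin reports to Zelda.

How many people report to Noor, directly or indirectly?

Noor directly manages Bruno, Alba. Bruno has no reports. Alba has no reports. So Noor's organization is 2 direct reports plus everyone under them: 1 + 1 = 2.

2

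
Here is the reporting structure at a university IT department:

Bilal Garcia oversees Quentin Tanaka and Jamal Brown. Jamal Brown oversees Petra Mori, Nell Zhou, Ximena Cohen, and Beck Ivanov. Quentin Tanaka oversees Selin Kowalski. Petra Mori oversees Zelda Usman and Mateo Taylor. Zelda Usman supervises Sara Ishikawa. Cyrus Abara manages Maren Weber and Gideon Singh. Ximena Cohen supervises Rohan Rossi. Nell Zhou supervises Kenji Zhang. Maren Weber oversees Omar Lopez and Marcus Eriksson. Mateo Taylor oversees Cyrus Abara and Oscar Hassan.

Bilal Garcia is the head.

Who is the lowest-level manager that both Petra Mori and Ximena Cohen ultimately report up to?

Jamal Brown

Petra Mori's chain of managers is Jamal Brown, Bilal Garcia. Ximena Cohen's chain of managers is Jamal Brown, Bilal Garcia. The first manager that appears in both chains is Jamal Brown.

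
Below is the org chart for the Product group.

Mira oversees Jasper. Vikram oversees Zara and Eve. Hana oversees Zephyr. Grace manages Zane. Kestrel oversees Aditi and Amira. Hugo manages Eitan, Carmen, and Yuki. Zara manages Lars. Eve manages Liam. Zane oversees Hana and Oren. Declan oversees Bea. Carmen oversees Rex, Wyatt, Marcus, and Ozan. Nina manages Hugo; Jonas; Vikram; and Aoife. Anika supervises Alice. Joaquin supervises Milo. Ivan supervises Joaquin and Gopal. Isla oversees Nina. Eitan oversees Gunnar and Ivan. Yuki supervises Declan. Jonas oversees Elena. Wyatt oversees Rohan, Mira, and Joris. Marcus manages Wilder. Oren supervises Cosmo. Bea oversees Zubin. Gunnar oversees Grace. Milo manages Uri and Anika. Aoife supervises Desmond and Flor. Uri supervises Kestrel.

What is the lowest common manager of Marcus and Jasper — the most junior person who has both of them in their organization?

Carmen

Marcus's chain of managers is Carmen, Hugo, Nina, Isla. Jasper's chain of managers is Mira, Wyatt, Carmen, Hugo, Nina, Isla. The first manager that appears in both chains is Carmen.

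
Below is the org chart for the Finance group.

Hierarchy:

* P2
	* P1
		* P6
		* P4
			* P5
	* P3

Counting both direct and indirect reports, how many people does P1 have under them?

3

P1 directly manages P6, P4. P6 has no reports. Under P4: P5 (1). So P1's organization is 2 direct reports plus everyone under them: 1 + 2 = 3.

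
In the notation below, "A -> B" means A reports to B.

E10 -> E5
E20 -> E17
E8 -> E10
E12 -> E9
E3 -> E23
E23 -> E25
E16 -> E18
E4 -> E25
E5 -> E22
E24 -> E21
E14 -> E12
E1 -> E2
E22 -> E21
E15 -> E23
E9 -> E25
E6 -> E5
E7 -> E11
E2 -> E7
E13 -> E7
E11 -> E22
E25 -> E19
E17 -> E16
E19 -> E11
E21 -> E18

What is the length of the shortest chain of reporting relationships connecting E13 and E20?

8

E13 is 5 levels below E18, and E20 is 3 levels below E18 (their lowest common manager). The shortest path runs up from E13 to E18 and back down to E20: 5 + 3 = 8 links.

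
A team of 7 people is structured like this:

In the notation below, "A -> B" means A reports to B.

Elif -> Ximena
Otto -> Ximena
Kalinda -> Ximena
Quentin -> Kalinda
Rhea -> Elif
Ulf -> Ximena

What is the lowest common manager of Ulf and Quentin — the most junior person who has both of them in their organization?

Ximena

Ulf's chain of managers is Ximena. Quentin's chain of managers is Kalinda, Ximena. The first manager that appears in both chains is Ximena.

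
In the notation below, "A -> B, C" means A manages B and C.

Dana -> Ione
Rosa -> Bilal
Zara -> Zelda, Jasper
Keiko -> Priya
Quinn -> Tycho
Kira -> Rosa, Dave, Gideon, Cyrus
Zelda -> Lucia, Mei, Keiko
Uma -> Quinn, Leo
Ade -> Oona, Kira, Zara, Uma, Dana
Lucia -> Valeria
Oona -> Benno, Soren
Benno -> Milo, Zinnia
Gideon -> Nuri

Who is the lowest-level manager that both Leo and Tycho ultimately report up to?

Uma

Leo's chain of managers is Uma, Ade. Tycho's chain of managers is Quinn, Uma, Ade. The first manager that appears in both chains is Uma.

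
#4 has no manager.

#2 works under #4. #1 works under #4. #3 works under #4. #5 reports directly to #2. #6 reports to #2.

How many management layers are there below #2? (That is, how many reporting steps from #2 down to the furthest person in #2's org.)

1

The longest chain under #2 runs #2 → #6, which is 1 level below #2.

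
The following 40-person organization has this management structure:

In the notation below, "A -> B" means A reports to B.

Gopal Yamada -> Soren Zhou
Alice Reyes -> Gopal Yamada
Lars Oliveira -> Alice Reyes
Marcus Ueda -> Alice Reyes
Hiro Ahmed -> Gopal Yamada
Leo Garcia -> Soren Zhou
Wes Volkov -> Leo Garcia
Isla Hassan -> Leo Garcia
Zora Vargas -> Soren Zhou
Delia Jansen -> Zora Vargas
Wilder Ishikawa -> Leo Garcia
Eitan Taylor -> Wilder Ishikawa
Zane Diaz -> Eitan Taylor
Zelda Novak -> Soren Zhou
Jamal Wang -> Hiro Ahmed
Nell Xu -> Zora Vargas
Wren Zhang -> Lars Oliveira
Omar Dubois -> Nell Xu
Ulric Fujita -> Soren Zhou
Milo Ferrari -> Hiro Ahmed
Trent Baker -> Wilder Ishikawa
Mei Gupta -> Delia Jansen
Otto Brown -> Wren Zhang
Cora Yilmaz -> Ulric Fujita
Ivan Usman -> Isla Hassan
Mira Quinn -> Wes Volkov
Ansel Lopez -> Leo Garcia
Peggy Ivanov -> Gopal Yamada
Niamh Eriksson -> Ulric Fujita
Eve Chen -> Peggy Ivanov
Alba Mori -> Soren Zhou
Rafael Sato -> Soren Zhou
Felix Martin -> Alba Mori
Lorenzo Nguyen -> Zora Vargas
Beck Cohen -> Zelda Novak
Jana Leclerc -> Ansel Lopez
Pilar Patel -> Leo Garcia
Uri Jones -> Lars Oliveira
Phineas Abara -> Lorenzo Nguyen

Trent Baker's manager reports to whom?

Trent Baker reports to Wilder Ishikawa, and Wilder Ishikawa reports to Leo Garcia. So Trent Baker's skip-level manager is Leo Garcia.

Leo Garcia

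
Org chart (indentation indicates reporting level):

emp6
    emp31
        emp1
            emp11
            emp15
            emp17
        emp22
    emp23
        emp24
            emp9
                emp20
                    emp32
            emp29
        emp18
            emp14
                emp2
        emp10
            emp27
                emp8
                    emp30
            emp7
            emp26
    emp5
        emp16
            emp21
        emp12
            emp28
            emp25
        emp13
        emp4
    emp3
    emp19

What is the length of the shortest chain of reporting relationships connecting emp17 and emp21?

6

emp17 is 3 levels below emp6, and emp21 is 3 levels below emp6 (their lowest common manager). The shortest path runs up from emp17 to emp6 and back down to emp21: 3 + 3 = 6 links.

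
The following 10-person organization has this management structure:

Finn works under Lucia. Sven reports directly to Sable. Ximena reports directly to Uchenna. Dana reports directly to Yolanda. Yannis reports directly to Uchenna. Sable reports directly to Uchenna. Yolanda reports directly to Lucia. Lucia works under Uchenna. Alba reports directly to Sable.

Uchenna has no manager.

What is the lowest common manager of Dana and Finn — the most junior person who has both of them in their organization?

Dana's chain of managers is Yolanda, Lucia, Uchenna. Finn's chain of managers is Lucia, Uchenna. The first manager that appears in both chains is Lucia.

Lucia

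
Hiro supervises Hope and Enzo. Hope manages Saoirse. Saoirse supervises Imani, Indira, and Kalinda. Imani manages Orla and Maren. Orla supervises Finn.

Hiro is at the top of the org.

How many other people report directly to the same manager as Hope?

1

Hope reports to Hiro. Hiro's other direct reports are Enzo — 1 peer.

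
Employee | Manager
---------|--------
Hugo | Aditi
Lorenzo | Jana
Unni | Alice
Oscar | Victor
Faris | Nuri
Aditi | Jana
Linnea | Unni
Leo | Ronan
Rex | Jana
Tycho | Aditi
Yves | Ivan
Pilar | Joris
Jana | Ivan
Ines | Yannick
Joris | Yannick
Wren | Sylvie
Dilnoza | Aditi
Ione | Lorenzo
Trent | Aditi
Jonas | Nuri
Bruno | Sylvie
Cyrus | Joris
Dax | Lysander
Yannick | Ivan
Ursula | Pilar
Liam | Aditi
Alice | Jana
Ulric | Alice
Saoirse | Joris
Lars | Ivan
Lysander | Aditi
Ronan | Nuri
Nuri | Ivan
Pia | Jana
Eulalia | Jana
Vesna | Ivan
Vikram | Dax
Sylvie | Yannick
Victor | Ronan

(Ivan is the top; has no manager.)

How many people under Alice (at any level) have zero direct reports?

2

The people in Alice's organization with no one reporting to them are Ulric, Linnea. That is 2.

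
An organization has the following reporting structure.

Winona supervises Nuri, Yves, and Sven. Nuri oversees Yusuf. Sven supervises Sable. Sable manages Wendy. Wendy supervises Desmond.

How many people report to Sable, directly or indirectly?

2

Sable directly manages Wendy. Under Wendy: Desmond (1). That's 2 in total.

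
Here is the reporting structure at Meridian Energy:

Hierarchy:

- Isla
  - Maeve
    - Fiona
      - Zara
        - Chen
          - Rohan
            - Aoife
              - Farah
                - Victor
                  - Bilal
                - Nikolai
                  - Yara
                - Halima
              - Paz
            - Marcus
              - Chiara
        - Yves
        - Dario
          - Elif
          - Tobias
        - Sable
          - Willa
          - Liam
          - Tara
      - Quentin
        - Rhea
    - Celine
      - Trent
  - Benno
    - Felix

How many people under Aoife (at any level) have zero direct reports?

The people in Aoife's organization with no one reporting to them are Paz, Halima, Yara, Bilal. That is 4.

4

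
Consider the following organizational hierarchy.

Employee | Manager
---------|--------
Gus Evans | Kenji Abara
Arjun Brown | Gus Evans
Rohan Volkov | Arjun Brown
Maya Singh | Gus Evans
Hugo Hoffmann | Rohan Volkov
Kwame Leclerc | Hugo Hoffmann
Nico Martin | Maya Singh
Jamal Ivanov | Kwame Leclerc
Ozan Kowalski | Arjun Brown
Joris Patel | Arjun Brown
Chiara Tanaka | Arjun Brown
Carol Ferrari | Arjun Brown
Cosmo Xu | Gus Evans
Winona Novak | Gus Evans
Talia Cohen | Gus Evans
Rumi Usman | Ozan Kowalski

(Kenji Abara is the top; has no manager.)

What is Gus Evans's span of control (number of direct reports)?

5

Gus Evans directly manages Arjun Brown, Maya Singh, Cosmo Xu, Winona Novak, Talia Cohen. That is 5 direct reports.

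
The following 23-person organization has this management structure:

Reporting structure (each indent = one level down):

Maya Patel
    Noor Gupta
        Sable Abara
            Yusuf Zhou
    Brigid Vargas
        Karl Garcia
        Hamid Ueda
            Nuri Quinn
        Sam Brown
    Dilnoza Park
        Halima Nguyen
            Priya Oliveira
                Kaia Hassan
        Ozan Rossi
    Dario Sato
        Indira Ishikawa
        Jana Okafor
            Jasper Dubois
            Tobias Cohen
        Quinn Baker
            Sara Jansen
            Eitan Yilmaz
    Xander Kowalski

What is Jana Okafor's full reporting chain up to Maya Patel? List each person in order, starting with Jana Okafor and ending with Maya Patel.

Jana Okafor -> Dario Sato -> Maya Patel

Jana Okafor reports to Dario Sato. Dario Sato reports to Maya Patel. Maya Patel is at the top.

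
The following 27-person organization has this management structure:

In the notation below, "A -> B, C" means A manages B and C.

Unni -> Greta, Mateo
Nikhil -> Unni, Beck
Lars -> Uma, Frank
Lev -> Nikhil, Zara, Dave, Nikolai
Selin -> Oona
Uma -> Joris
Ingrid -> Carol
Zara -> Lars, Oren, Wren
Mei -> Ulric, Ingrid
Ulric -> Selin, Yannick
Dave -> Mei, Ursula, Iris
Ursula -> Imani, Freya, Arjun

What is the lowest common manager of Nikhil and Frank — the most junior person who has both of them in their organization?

Nikhil's chain of managers is Lev. Frank's chain of managers is Lars, Zara, Lev. The first manager that appears in both chains is Lev.

Lev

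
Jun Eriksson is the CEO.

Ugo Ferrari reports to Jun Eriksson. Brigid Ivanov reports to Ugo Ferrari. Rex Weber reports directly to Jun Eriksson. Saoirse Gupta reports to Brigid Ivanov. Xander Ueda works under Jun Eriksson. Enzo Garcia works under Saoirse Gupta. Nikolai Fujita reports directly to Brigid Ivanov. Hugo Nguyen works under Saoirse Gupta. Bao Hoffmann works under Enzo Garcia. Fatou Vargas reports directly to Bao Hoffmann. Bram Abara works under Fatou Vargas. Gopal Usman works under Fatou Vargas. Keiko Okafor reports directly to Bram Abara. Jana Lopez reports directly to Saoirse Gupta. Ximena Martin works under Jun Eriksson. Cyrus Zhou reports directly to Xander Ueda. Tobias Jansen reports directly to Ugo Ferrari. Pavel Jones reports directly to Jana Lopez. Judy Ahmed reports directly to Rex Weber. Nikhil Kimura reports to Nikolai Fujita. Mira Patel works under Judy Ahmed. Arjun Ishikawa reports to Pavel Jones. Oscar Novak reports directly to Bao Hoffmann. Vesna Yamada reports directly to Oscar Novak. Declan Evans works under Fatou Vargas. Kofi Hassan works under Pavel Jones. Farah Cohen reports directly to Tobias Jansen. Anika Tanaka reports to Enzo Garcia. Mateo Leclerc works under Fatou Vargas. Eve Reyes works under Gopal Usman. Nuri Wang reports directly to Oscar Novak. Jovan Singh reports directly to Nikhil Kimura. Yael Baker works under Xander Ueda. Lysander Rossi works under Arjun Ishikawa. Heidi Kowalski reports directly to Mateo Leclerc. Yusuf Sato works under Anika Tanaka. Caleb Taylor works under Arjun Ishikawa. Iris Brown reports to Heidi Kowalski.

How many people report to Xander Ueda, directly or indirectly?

2

Xander Ueda directly manages Cyrus Zhou, Yael Baker. Cyrus Zhou has no reports. Yael Baker has no reports. So Xander Ueda's organization is 2 direct reports plus everyone under them: 1 + 1 = 2.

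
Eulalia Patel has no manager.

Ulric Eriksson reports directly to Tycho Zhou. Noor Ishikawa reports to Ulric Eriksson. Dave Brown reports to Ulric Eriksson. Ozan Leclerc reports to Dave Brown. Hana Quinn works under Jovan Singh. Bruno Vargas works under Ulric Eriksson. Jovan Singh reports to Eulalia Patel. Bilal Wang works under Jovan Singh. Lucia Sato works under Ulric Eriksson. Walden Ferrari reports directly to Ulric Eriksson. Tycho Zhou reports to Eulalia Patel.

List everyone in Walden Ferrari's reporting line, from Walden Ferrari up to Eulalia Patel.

Walden Ferrari -> Ulric Eriksson -> Tycho Zhou -> Eulalia Patel

Walden Ferrari reports to Ulric Eriksson. Ulric Eriksson reports to Tycho Zhou. Tycho Zhou reports to Eulalia Patel. Eulalia Patel is at the top.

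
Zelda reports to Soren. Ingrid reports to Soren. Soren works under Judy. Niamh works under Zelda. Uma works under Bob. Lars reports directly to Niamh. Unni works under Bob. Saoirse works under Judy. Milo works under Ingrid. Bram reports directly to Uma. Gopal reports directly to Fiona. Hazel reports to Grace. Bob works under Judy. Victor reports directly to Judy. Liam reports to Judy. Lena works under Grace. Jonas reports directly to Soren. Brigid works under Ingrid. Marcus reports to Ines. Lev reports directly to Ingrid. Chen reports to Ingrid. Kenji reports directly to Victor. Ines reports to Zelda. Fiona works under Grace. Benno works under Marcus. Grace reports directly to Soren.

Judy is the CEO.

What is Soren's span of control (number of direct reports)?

4

Soren directly manages Zelda, Grace, Ingrid, Jonas. That is 4 direct reports.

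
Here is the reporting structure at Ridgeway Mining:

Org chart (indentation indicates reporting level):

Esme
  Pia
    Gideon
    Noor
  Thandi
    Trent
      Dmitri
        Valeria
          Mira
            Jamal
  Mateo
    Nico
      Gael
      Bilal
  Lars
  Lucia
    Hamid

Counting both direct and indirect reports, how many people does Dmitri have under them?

Dmitri directly manages Valeria. Under Valeria: Mira, Jamal (2). That's 3 in total.

3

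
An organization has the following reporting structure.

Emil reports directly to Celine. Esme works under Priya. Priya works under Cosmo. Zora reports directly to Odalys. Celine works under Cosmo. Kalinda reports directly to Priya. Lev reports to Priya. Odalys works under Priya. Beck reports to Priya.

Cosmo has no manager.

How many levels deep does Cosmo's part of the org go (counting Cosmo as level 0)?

The longest chain under Cosmo runs Cosmo → Priya → Odalys → Zora, which is 3 levels below Cosmo.

3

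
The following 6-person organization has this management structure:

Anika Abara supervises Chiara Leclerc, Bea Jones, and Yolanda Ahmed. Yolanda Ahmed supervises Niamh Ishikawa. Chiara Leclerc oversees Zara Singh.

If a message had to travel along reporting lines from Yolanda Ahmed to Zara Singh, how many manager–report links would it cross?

3

Yolanda Ahmed is 1 level below Anika Abara, and Zara Singh is 2 levels below Anika Abara (their lowest common manager). The shortest path runs up from Yolanda Ahmed to Anika Abara and back down to Zara Singh: 1 + 2 = 3 links.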